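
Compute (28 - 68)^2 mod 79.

20

28 - 68 = -40 ≡ 39 (mod 79)
(39)^2 ≡ 20 (mod 79)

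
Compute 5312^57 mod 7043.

2274

Using repeated squaring:
5312^1 ≡ 5312 (mod 7043)
5312^2 ≡ 5312^2 = 28217344 ≡ 3086 (mod 7043)
5312^4 ≡ 3086^2 = 9523396 ≡ 1260 (mod 7043)
5312^8 ≡ 1260^2 = 1587600 ≡ 2925 (mod 7043)
5312^16 ≡ 2925^2 = 8555625 ≡ 5423 (mod 7043)
5312^32 ≡ 5423^2 = 29408929 ≡ 4404 (mod 7043)
5312^57 = 5312^32 × 5312^16 × 5312^8 × 5312^1 ≡ 4404 × 5423 × 2925 × 5312 (mod 7043).
Accumulate the product:
4404 × 5423 = 23882892 ≡ 79
79 × 2925 = 231075 ≡ 5699
5699 × 5312 = 30273088 ≡ 2274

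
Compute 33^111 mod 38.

27

111 in binary is 1101111, i.e. 111 = 64 + 32 + 8 + 4 + 2 + 1.
33^1 ≡ 33 (mod 38)
33^2 ≡ 33^2 = 1089 ≡ 25 (mod 38)
33^4 ≡ 25^2 = 625 ≡ 17 (mod 38)
33^8 ≡ 17^2 = 289 ≡ 23 (mod 38)
33^16 ≡ 23^2 = 529 ≡ 35 (mod 38)
33^32 ≡ 35^2 = 1225 ≡ 9 (mod 38)
33^64 ≡ 9^2 = 81 ≡ 5 (mod 38)
33^111 = 33^64 * 33^32 * 33^8 * 33^4 * 33^2 * 33^1 ≡ 5 * 9 * 23 * 17 * 25 * 33 (mod 38).
Accumulate the product:
5 * 9 = 45 ≡ 7
7 * 23 = 161 ≡ 9
9 * 17 = 153 ≡ 1
1 * 25 = 25
25 * 33 = 825 ≡ 27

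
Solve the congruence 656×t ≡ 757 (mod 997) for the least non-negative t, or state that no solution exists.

gcd(656, 997) = 1, so a unique solution mod 997 exists.
656⁻¹ ≡ 345 (mod 997).
t ≡ 345×757 ≡ 948 (mod 997).

948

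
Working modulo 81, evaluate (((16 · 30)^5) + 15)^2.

16 · 30 = 480 ≡ 75 (mod 81)
(75)^5 ≡ 0 (mod 81)
0 + 15 = 15
(15)^2 ≡ 63 (mod 81)

63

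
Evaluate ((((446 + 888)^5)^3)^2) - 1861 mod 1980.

615

446 + 888 = 1334
(1334)^5 ≡ 1904 (mod 1980)
(1904)^3 ≡ 584 (mod 1980)
(584)^2 ≡ 496 (mod 1980)
496 - 1861 = -1365 ≡ 615 (mod 1980)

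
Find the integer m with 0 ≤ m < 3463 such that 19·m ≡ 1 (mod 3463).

2734

Run the extended Euclidean algorithm:
3463 = 182·19 + 5
19 = 3·5 + 4
5 = 1·4 + 1
4 = 4·1 + 0
gcd(19, 3463) = 1, so the inverse exists.
Back-substitute for 1:
1 = 1·5 − 1·4
  = −1·19 + 4·5
  = 4·3463 − 729·19
So 19⁻¹ ≡ −729 ≡ 2734 (mod 3463).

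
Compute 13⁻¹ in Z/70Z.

Run the extended Euclidean algorithm:
70 = 5·13 + 5
13 = 2·5 + 3
5 = 1·3 + 2
3 = 1·2 + 1
2 = 2·1 + 0
gcd(13, 70) = 1, so the inverse exists.
Back-substitute for 1:
1 = 1·3 − 1·2
  = −1·5 + 2·3
  = 2·13 − 5·5
  = −5·70 + 27·13
So 13⁻¹ ≡ 27 (mod 70).

27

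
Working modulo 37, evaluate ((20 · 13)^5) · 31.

20 · 13 = 260 ≡ 1 (mod 37)
(1)^5 ≡ 1 (mod 37)
1 · 31 = 31

31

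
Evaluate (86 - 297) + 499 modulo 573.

288

86 - 297 = -211 ≡ 362 (mod 573)
362 + 499 = 861 ≡ 288 (mod 573)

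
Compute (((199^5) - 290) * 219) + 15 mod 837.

687

(199)^5 ≡ 316 (mod 837)
316 - 290 = 26
26 * 219 = 5694 ≡ 672 (mod 837)
672 + 15 = 687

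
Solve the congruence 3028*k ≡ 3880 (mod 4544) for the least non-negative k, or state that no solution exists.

498

gcd(3028, 4544) = 4, and 4 | 3880, so solutions exist.
Divide through by 4: 757*k mod 1136 = 970.
757⁻¹ ≡ 1133 (mod 1136).
k ≡ 1133*970 ≡ 498 (mod 1136).
The smallest non-negative solution is k = 498.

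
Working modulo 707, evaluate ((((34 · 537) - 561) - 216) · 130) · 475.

615

34 · 537 = 18258 ≡ 583 (mod 707)
583 - 561 = 22
22 - 216 = -194 ≡ 513 (mod 707)
513 · 130 = 66690 ≡ 232 (mod 707)
232 · 475 = 110200 ≡ 615 (mod 707)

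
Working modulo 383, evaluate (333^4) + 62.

268

(333)^4 ≡ 206 (mod 383)
206 + 62 = 268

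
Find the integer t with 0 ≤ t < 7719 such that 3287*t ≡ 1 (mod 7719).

7719 = 2*3287 + 1145
3287 = 2*1145 + 997
1145 = 1*997 + 148
997 = 6*148 + 109
148 = 1*109 + 39
109 = 2*39 + 31
39 = 1*31 + 8
31 = 3*8 + 7
8 = 1*7 + 1
7 = 7*1 + 0
gcd(3287, 7719) = 1, so the inverse exists.
Back-substitute for 1:
1 = 1*8 − 1*7
  = −1*31 + 4*8
  = 4*39 − 5*31
  = −5*109 + 14*39
  = 14*148 − 19*109
  = −19*997 + 128*148
  = 128*1145 − 147*997
  = −147*3287 + 422*1145
  = 422*7719 − 991*3287
So 3287⁻¹ ≡ −991 ≡ 6728 (mod 7719).

6728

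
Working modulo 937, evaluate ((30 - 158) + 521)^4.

30 - 158 = -128 ≡ 809 (mod 937)
809 + 521 = 1330 ≡ 393 (mod 937)
(393)^4 ≡ 911 (mod 937)

911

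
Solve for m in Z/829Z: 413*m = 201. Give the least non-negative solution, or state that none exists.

gcd(413, 829) = 1, so a unique solution mod 829 exists.
413⁻¹ ≡ 552 (mod 829).
m ≡ 552*201 ≡ 695 (mod 829).

695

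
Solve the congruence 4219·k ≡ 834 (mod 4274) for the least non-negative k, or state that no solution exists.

3948

gcd(4219, 4274) = 1, so a unique solution mod 4274 exists.
4219⁻¹ ≡ 1865 (mod 4274).
k ≡ 1865·834 ≡ 3948 (mod 4274).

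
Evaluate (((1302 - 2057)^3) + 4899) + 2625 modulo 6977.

940

1302 - 2057 = -755 ≡ 6222 (mod 6977)
(6222)^3 ≡ 393 (mod 6977)
393 + 4899 = 5292
5292 + 2625 = 7917 ≡ 940 (mod 6977)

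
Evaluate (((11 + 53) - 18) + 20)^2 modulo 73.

49

11 + 53 = 64
64 - 18 = 46
46 + 20 = 66
(66)^2 ≡ 49 (mod 73)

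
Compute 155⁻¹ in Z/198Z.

23

By the extended Euclidean algorithm:
198 = 1×155 + 43
155 = 3×43 + 26
43 = 1×26 + 17
26 = 1×17 + 9
17 = 1×9 + 8
9 = 1×8 + 1
8 = 8×1 + 0
gcd(155, 198) = 1, so the inverse exists.
Back-substitute for 1:
1 = 1×9 − 1×8
  = −1×17 + 2×9
  = 2×26 − 3×17
  = −3×43 + 5×26
  = 5×155 − 18×43
  = −18×198 + 23×155
So 155⁻¹ ≡ 23 (mod 198).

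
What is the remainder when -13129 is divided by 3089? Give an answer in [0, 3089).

-13129 = -5*3089 + 2316, so -13129 ≡ 2316 (mod 3089).

2316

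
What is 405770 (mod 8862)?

405770 = 45×8862 + 6980, so 405770 ≡ 6980 (mod 8862).

6980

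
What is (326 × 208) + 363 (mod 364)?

326 × 208 = 67808 ≡ 104 (mod 364)
104 + 363 = 467 ≡ 103 (mod 364)

103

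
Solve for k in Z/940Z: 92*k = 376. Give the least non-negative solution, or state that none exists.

188

gcd(92, 940) = 4, and 4 | 376, so solutions exist.
Divide through by 4: 23*k = 94 (mod 235).
23⁻¹ ≡ 92 (mod 235).
k ≡ 92*94 ≡ 188 (mod 235).
The smallest non-negative solution is k = 188.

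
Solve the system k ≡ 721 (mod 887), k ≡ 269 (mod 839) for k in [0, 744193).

426481

887⁻¹ mod 839: 887·437 ≡ 1 (mod 839), so 887⁻¹ ≡ 437.
k = 721 + 887·((269 − 721)·437 mod 839) = 721 + 887·480 = 426481.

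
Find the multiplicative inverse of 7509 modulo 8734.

8734 = 1×7509 + 1225
7509 = 6×1225 + 159
1225 = 7×159 + 112
159 = 1×112 + 47
112 = 2×47 + 18
47 = 2×18 + 11
18 = 1×11 + 7
11 = 1×7 + 4
7 = 1×4 + 3
4 = 1×3 + 1
3 = 3×1 + 0
gcd(7509, 8734) = 1, so the inverse exists.
Back-substitute for 1:
1 = 1×4 − 1×3
  = −1×7 + 2×4
  = 2×11 − 3×7
  = −3×18 + 5×11
  = 5×47 − 13×18
  = −13×112 + 31×47
  = 31×159 − 44×112
  = −44×1225 + 339×159
  = 339×7509 − 2078×1225
  = −2078×8734 + 2417×7509
So 7509⁻¹ ≡ 2417 (mod 8734).

2417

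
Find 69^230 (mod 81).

By square-and-multiply:
69^1 ≡ 69 (mod 81)
69^2 ≡ 69^2 = 4761 ≡ 63 (mod 81)
69^4 ≡ 63^2 = 3969 ≡ 0 (mod 81)
69^8 ≡ 0^2 = 0 (mod 81)
69^16 ≡ 0^2 = 0 (mod 81)
69^32 ≡ 0^2 = 0 (mod 81)
69^64 ≡ 0^2 = 0 (mod 81)
69^128 ≡ 0^2 = 0 (mod 81)
69^230 = 69^128 × 69^64 × 69^32 × 69^4 × 69^2 ≡ 0 × 0 × 0 × 0 × 63 (mod 81).
Accumulate the product:
0 × 0 = 0
0 × 0 = 0
0 × 0 = 0
0 × 63 = 0

0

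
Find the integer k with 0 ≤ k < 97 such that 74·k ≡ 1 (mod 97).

Run the extended Euclidean algorithm:
97 = 1*74 + 23
74 = 3*23 + 5
23 = 4*5 + 3
5 = 1*3 + 2
3 = 1*2 + 1
2 = 2*1 + 0
gcd(74, 97) = 1, so the inverse exists.
Bézout: 1 = 29*97 − 38*74.
So 74⁻¹ ≡ −38 ≡ 59 (mod 97).

59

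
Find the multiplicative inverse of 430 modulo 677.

Apply the Euclidean algorithm and back-substitute:
677 = 1*430 + 247
430 = 1*247 + 183
247 = 1*183 + 64
183 = 2*64 + 55
64 = 1*55 + 9
55 = 6*9 + 1
9 = 9*1 + 0
gcd(430, 677) = 1, so the inverse exists.
Back-substitute for 1:
1 = 1*55 − 6*9
  = −6*64 + 7*55
  = 7*183 − 20*64
  = −20*247 + 27*183
  = 27*430 − 47*247
  = −47*677 + 74*430
So 430⁻¹ ≡ 74 (mod 677).

74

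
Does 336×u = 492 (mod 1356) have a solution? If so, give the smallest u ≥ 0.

62

gcd(336, 1356) = 12, and 12 | 492, so solutions exist.
Divide through by 12: 28×u ≡ 41 mod 113.
28⁻¹ ≡ 109 (mod 113).
u ≡ 109×41 ≡ 62 (mod 113).
The smallest non-negative solution is u = 62.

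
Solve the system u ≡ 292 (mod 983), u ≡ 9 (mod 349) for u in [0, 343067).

224416

983⁻¹ mod 349: 983*289 ≡ 1 (mod 349), so 983⁻¹ ≡ 289.
u = 292 + 983*((9 − 292)*289 mod 349) = 292 + 983*228 = 224416.
Check: 224416 mod 983 = 292, 224416 mod 349 = 9. ✓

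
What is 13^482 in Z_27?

16

482 in binary is 111100010, i.e. 482 = 256 + 128 + 64 + 32 + 2.
13^1 ≡ 13 (mod 27)
13^2 ≡ 13^2 = 169 ≡ 7 (mod 27)
13^4 ≡ 7^2 = 49 ≡ 22 (mod 27)
13^8 ≡ 22^2 = 484 ≡ 25 (mod 27)
13^16 ≡ 25^2 = 625 ≡ 4 (mod 27)
13^32 ≡ 4^2 = 16 (mod 27)
13^64 ≡ 16^2 = 256 ≡ 13 (mod 27)
13^128 ≡ 13^2 = 169 ≡ 7 (mod 27)
13^256 ≡ 7^2 = 49 ≡ 22 (mod 27)
13^482 = 13^256 × 13^128 × 13^64 × 13^32 × 13^2 ≡ 22 × 7 × 13 × 16 × 7 (mod 27).
Accumulate the product:
22 × 7 = 154 ≡ 19
19 × 13 = 247 ≡ 4
4 × 16 = 64 ≡ 10
10 × 7 = 70 ≡ 16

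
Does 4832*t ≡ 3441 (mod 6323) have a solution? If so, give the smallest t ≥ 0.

3420

gcd(4832, 6323) = 1, so a unique solution mod 6323 exists.
4832⁻¹ ≡ 2184 (mod 6323).
t ≡ 2184*3441 ≡ 3420 (mod 6323).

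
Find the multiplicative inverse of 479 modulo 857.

857 = 1×479 + 378
479 = 1×378 + 101
378 = 3×101 + 75
101 = 1×75 + 26
75 = 2×26 + 23
26 = 1×23 + 3
23 = 7×3 + 2
3 = 1×2 + 1
2 = 2×1 + 0
gcd(479, 857) = 1, so the inverse exists.
Back-substitute for 1:
1 = 1×3 − 1×2
  = −1×23 + 8×3
  = 8×26 − 9×23
  = −9×75 + 26×26
  = 26×101 − 35×75
  = −35×378 + 131×101
  = 131×479 − 166×378
  = −166×857 + 297×479
So 479⁻¹ ≡ 297 (mod 857).

297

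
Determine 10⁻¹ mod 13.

4

13 = 1×10 + 3
10 = 3×3 + 1
3 = 3×1 + 0
gcd(10, 13) = 1, so the inverse exists.
Bézout: 1 = −3×13 + 4×10.
So 10⁻¹ ≡ 4 (mod 13).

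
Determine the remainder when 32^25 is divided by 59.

Compute successive squares:
32^1 ≡ 32 (mod 59)
32^2 ≡ 32^2 = 1024 ≡ 21 (mod 59)
32^4 ≡ 21^2 = 441 ≡ 28 (mod 59)
32^8 ≡ 28^2 = 784 ≡ 17 (mod 59)
32^16 ≡ 17^2 = 289 ≡ 53 (mod 59)
32^25 = 32^16 · 32^8 · 32^1 ≡ 53 · 17 · 32 (mod 59).
Accumulate the product:
53 · 17 = 901 ≡ 16
16 · 32 = 512 ≡ 40

40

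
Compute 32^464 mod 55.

Compute successive squares:
464 in binary is 111010000, i.e. 464 = 256 + 128 + 64 + 16.
32^1 ≡ 32 (mod 55)
32^2 ≡ 32^2 = 1024 ≡ 34 (mod 55)
32^4 ≡ 34^2 = 1156 ≡ 1 (mod 55)
32^8 ≡ 1^2 = 1 (mod 55)
32^16 ≡ 1^2 = 1 (mod 55)
32^32 ≡ 1^2 = 1 (mod 55)
32^64 ≡ 1^2 = 1 (mod 55)
32^128 ≡ 1^2 = 1 (mod 55)
32^256 ≡ 1^2 = 1 (mod 55)
32^464 = 32^256 × 32^128 × 32^64 × 32^16 ≡ 1 × 1 × 1 × 1 (mod 55).
Accumulate the product:
1 × 1 = 1
1 × 1 = 1
1 × 1 = 1

1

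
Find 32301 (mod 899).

836

32301 = 35×899 + 836, so 32301 ≡ 836 (mod 899).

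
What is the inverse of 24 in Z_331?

69

331 = 13×24 + 19
24 = 1×19 + 5
19 = 3×5 + 4
5 = 1×4 + 1
4 = 4×1 + 0
gcd(24, 331) = 1, so the inverse exists.
Back-substitute for 1:
1 = 1×5 − 1×4
  = −1×19 + 4×5
  = 4×24 − 5×19
  = −5×331 + 69×24
So 24⁻¹ ≡ 69 (mod 331).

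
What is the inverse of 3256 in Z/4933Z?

453

4933 = 1·3256 + 1677
3256 = 1·1677 + 1579
1677 = 1·1579 + 98
1579 = 16·98 + 11
98 = 8·11 + 10
11 = 1·10 + 1
10 = 10·1 + 0
gcd(3256, 4933) = 1, so the inverse exists.
Bézout: 1 = −299·4933 + 453·3256.
So 3256⁻¹ ≡ 453 (mod 4933).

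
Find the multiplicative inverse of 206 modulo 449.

364

By the extended Euclidean algorithm:
449 = 2·206 + 37
206 = 5·37 + 21
37 = 1·21 + 16
21 = 1·16 + 5
16 = 3·5 + 1
5 = 5·1 + 0
gcd(206, 449) = 1, so the inverse exists.
Back-substitute for 1:
1 = 1·16 − 3·5
  = −3·21 + 4·16
  = 4·37 − 7·21
  = −7·206 + 39·37
  = 39·449 − 85·206
So 206⁻¹ ≡ −85 ≡ 364 (mod 449).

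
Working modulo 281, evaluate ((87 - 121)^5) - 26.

87 - 121 = -34 ≡ 247 (mod 281)
(247)^5 ≡ 28 (mod 281)
28 - 26 = 2

2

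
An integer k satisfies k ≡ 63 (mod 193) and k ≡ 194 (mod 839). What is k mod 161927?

193⁻¹ mod 839: 193×313 ≡ 1 (mod 839), so 193⁻¹ ≡ 313.
k = 63 + 193×((194 − 63)×313 mod 839) = 63 + 193×731 = 141146.

141146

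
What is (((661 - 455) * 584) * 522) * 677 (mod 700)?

376

661 - 455 = 206
206 * 584 = 120304 ≡ 604 (mod 700)
604 * 522 = 315288 ≡ 288 (mod 700)
288 * 677 = 194976 ≡ 376 (mod 700)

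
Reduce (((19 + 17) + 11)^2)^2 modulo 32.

1

19 + 17 = 36 ≡ 4 (mod 32)
4 + 11 = 15
(15)^2 ≡ 1 (mod 32)
(1)^2 ≡ 1 (mod 32)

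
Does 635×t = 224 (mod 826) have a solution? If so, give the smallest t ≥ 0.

574

gcd(635, 826) = 1, so a unique solution mod 826 exists.
635⁻¹ ≡ 493 (mod 826).
t ≡ 493×224 ≡ 574 (mod 826).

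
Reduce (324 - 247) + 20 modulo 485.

324 - 247 = 77
77 + 20 = 97

97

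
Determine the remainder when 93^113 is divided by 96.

93

Using repeated squaring:
113 in binary is 1110001, i.e. 113 = 64 + 32 + 16 + 1.
93^1 ≡ 93 (mod 96)
93^2 ≡ 93^2 = 8649 ≡ 9 (mod 96)
93^4 ≡ 9^2 = 81 (mod 96)
93^8 ≡ 81^2 = 6561 ≡ 33 (mod 96)
93^16 ≡ 33^2 = 1089 ≡ 33 (mod 96)
93^32 ≡ 33^2 = 1089 ≡ 33 (mod 96)
93^64 ≡ 33^2 = 1089 ≡ 33 (mod 96)
93^113 = 93^64 · 93^32 · 93^16 · 93^1 ≡ 33 · 33 · 33 · 93 (mod 96).
Accumulate the product:
33 · 33 = 1089 ≡ 33
33 · 33 = 1089 ≡ 33
33 · 93 = 3069 ≡ 93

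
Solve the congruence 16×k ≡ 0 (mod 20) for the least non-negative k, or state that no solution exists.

0

gcd(16, 20) = 4, and 4 | 0, so solutions exist.
Divide through by 4: 4×k ≡ 0 mod 5.
4⁻¹ ≡ 4 (mod 5).
k ≡ 4×0 ≡ 0 (mod 5).
The smallest non-negative solution is k = 0.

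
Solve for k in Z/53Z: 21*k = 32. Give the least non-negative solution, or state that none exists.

52

gcd(21, 53) = 1, so a unique solution mod 53 exists.
21⁻¹ ≡ 48 (mod 53).
k ≡ 48*32 ≡ 52 (mod 53).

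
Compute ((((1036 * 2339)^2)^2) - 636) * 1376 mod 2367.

1036 * 2339 = 2423204 ≡ 1763 (mod 2367)
(1763)^2 ≡ 298 (mod 2367)
(298)^2 ≡ 1225 (mod 2367)
1225 - 636 = 589
589 * 1376 = 810464 ≡ 950 (mod 2367)

950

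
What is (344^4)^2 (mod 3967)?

(344)^4 ≡ 2038 (mod 3967)
(2038)^2 ≡ 3962 (mod 3967)

3962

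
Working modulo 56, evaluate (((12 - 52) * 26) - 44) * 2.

16

12 - 52 = -40 ≡ 16 (mod 56)
16 * 26 = 416 ≡ 24 (mod 56)
24 - 44 = -20 ≡ 36 (mod 56)
36 * 2 = 72 ≡ 16 (mod 56)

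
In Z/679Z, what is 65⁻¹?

585

Apply the Euclidean algorithm and back-substitute:
679 = 10·65 + 29
65 = 2·29 + 7
29 = 4·7 + 1
7 = 7·1 + 0
gcd(65, 679) = 1, so the inverse exists.
Bézout: 1 = 9·679 − 94·65.
So 65⁻¹ ≡ −94 ≡ 585 (mod 679).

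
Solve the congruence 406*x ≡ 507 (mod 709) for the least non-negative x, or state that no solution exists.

gcd(406, 709) = 1, so a unique solution mod 709 exists.
406⁻¹ ≡ 592 (mod 709).
x ≡ 592*507 ≡ 237 (mod 709).

237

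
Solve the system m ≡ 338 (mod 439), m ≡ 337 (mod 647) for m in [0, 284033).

12630

439⁻¹ mod 647: 439×619 ≡ 1 (mod 647), so 439⁻¹ ≡ 619.
m = 338 + 439×((337 − 338)×619 mod 647) = 338 + 439×28 = 12630.
Check: 12630 mod 439 = 338, 12630 mod 647 = 337. ✓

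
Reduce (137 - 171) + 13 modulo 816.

795

137 - 171 = -34 ≡ 782 (mod 816)
782 + 13 = 795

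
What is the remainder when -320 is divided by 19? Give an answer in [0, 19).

-320 = -17·19 + 3, so -320 ≡ 3 (mod 19).

3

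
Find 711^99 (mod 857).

Compute successive squares:
99 in binary is 1100011, i.e. 99 = 64 + 32 + 2 + 1.
711^1 ≡ 711 (mod 857)
711^2 ≡ 711^2 = 505521 ≡ 748 (mod 857)
711^4 ≡ 748^2 = 559504 ≡ 740 (mod 857)
711^8 ≡ 740^2 = 547600 ≡ 834 (mod 857)
711^16 ≡ 834^2 = 695556 ≡ 529 (mod 857)
711^32 ≡ 529^2 = 279841 ≡ 459 (mod 857)
711^64 ≡ 459^2 = 210681 ≡ 716 (mod 857)
711^99 = 711^64 · 711^32 · 711^2 · 711^1 ≡ 716 · 459 · 748 · 711 (mod 857).
Accumulate the product:
716 · 459 = 328644 ≡ 413
413 · 748 = 308924 ≡ 404
404 · 711 = 287244 ≡ 149

149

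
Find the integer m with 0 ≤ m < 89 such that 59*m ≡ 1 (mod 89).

By the extended Euclidean algorithm:
89 = 1*59 + 30
59 = 1*30 + 29
30 = 1*29 + 1
29 = 29*1 + 0
gcd(59, 89) = 1, so the inverse exists.
Back-substitute for 1:
1 = 1*30 − 1*29
  = −1*59 + 2*30
  = 2*89 − 3*59
So 59⁻¹ ≡ −3 ≡ 86 (mod 89).

86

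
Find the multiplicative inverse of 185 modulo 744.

185

By the extended Euclidean algorithm:
744 = 4×185 + 4
185 = 46×4 + 1
4 = 4×1 + 0
gcd(185, 744) = 1, so the inverse exists.
Bézout: 1 = −46×744 + 185×185.
So 185⁻¹ ≡ 185 (mod 744).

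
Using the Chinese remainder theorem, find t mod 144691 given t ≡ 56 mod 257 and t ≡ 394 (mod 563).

257⁻¹ mod 563: 257·517 ≡ 1 (mod 563), so 257⁻¹ ≡ 517.
t = 56 + 257·((394 − 56)·517 mod 563) = 56 + 257·216 = 55568.

55568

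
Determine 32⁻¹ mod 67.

67 = 2·32 + 3
32 = 10·3 + 2
3 = 1·2 + 1
2 = 2·1 + 0
gcd(32, 67) = 1, so the inverse exists.
Back-substitute for 1:
1 = 1·3 − 1·2
  = −1·32 + 11·3
  = 11·67 − 23·32
So 32⁻¹ ≡ −23 ≡ 44 (mod 67).

44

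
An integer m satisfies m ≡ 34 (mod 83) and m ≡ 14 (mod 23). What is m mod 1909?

1279

83⁻¹ mod 23: 83×5 ≡ 1 (mod 23), so 83⁻¹ ≡ 5.
m = 34 + 83×((14 − 34)×5 mod 23) = 34 + 83×15 = 1279.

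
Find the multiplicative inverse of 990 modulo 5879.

Apply the Euclidean algorithm and back-substitute:
5879 = 5·990 + 929
990 = 1·929 + 61
929 = 15·61 + 14
61 = 4·14 + 5
14 = 2·5 + 4
5 = 1·4 + 1
4 = 4·1 + 0
gcd(990, 5879) = 1, so the inverse exists.
Bézout: 1 = −211·5879 + 1253·990.
So 990⁻¹ ≡ 1253 (mod 5879).

1253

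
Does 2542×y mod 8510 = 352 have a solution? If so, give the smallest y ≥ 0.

2521

gcd(2542, 8510) = 2, and 2 | 352, so solutions exist.
Divide through by 2: 1271×y ≡ 176 (mod 4255).
1271⁻¹ ≡ 2166 (mod 4255).
y ≡ 2166×176 ≡ 2521 (mod 4255).
The smallest non-negative solution is y = 2521.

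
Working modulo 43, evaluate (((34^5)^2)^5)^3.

41

(34)^5 ≡ 33 (mod 43)
(33)^2 ≡ 14 (mod 43)
(14)^5 ≡ 23 (mod 43)
(23)^3 ≡ 41 (mod 43)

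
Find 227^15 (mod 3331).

Compute successive squares:
15 in binary is 1111, i.e. 15 = 8 + 4 + 2 + 1.
227^1 ≡ 227 (mod 3331)
227^2 ≡ 227^2 = 51529 ≡ 1564 (mod 3331)
227^4 ≡ 1564^2 = 2446096 ≡ 1142 (mod 3331)
227^8 ≡ 1142^2 = 1304164 ≡ 1743 (mod 3331)
227^15 = 227^8 · 227^4 · 227^2 · 227^1 ≡ 1743 · 1142 · 1564 · 227 (mod 3331).
Accumulate the product:
1743 · 1142 = 1990506 ≡ 1899
1899 · 1564 = 2970036 ≡ 2115
2115 · 227 = 480105 ≡ 441

441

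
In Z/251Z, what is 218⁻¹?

38

Apply the Euclidean algorithm and back-substitute:
251 = 1*218 + 33
218 = 6*33 + 20
33 = 1*20 + 13
20 = 1*13 + 7
13 = 1*7 + 6
7 = 1*6 + 1
6 = 6*1 + 0
gcd(218, 251) = 1, so the inverse exists.
Back-substitute for 1:
1 = 1*7 − 1*6
  = −1*13 + 2*7
  = 2*20 − 3*13
  = −3*33 + 5*20
  = 5*218 − 33*33
  = −33*251 + 38*218
So 218⁻¹ ≡ 38 (mod 251).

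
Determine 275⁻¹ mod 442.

442 = 1·275 + 167
275 = 1·167 + 108
167 = 1·108 + 59
108 = 1·59 + 49
59 = 1·49 + 10
49 = 4·10 + 9
10 = 1·9 + 1
9 = 9·1 + 0
gcd(275, 442) = 1, so the inverse exists.
Back-substitute for 1:
1 = 1·10 − 1·9
  = −1·49 + 5·10
  = 5·59 − 6·49
  = −6·108 + 11·59
  = 11·167 − 17·108
  = −17·275 + 28·167
  = 28·442 − 45·275
So 275⁻¹ ≡ −45 ≡ 397 (mod 442).

397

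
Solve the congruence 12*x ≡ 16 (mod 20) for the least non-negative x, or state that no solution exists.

3

gcd(12, 20) = 4, and 4 | 16, so solutions exist.
Divide through by 4: 3*x ≡ 4 mod 5.
3⁻¹ ≡ 2 (mod 5).
x ≡ 2*4 ≡ 3 (mod 5).
The smallest non-negative solution is x = 3.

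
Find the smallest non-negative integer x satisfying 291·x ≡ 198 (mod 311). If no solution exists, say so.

270

gcd(291, 311) = 1, so a unique solution mod 311 exists.
291⁻¹ ≡ 171 (mod 311).
x ≡ 171·198 ≡ 270 (mod 311).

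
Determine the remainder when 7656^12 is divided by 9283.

4024

12 in binary is 1100, i.e. 12 = 8 + 4.
7656^1 ≡ 7656 (mod 9283)
7656^2 ≡ 7656^2 = 58614336 ≡ 1474 (mod 9283)
7656^4 ≡ 1474^2 = 2172676 ≡ 454 (mod 9283)
7656^8 ≡ 454^2 = 206116 ≡ 1890 (mod 9283)
7656^12 = 7656^8 * 7656^4 ≡ 1890 * 454 (mod 9283).
1890 * 454 = 858060 ≡ 4024 (mod 9283).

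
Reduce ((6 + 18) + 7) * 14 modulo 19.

6 + 18 = 24 ≡ 5 (mod 19)
5 + 7 = 12
12 * 14 = 168 ≡ 16 (mod 19)

16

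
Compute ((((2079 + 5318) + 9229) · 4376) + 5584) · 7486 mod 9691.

9123

2079 + 5318 = 7397
7397 + 9229 = 16626 ≡ 6935 (mod 9691)
6935 · 4376 = 30347560 ≡ 5039 (mod 9691)
5039 + 5584 = 10623 ≡ 932 (mod 9691)
932 · 7486 = 6976952 ≡ 9123 (mod 9691)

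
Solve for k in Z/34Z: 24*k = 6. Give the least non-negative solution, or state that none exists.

gcd(24, 34) = 2, and 2 | 6, so solutions exist.
Divide through by 2: 12*k ≡ 3 mod 17.
12⁻¹ ≡ 10 (mod 17).
k ≡ 10*3 ≡ 13 (mod 17).
The smallest non-negative solution is k = 13.

13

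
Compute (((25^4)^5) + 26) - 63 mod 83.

(25)^4 ≡ 27 (mod 83)
(27)^5 ≡ 33 (mod 83)
33 + 26 = 59
59 - 63 = -4 ≡ 79 (mod 83)

79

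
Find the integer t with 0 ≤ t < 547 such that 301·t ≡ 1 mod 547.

Run the extended Euclidean algorithm:
547 = 1×301 + 246
301 = 1×246 + 55
246 = 4×55 + 26
55 = 2×26 + 3
26 = 8×3 + 2
3 = 1×2 + 1
2 = 2×1 + 0
gcd(301, 547) = 1, so the inverse exists.
Bézout: 1 = −104×547 + 189×301.
So 301⁻¹ ≡ 189 (mod 547).

189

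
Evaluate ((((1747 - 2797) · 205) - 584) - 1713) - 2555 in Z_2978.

1747 - 2797 = -1050 ≡ 1928 (mod 2978)
1928 · 205 = 395240 ≡ 2144 (mod 2978)
2144 - 584 = 1560
1560 - 1713 = -153 ≡ 2825 (mod 2978)
2825 - 2555 = 270

270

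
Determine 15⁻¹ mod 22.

3

22 = 1*15 + 7
15 = 2*7 + 1
7 = 7*1 + 0
gcd(15, 22) = 1, so the inverse exists.
Bézout: 1 = −2*22 + 3*15.
So 15⁻¹ ≡ 3 (mod 22).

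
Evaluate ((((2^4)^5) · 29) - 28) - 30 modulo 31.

2

(2)^4 ≡ 16 (mod 31)
(16)^5 ≡ 1 (mod 31)
1 · 29 = 29
29 - 28 = 1
1 - 30 = -29 ≡ 2 (mod 31)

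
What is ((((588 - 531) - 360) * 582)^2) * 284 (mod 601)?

109

588 - 531 = 57
57 - 360 = -303 ≡ 298 (mod 601)
298 * 582 = 173436 ≡ 348 (mod 601)
(348)^2 ≡ 303 (mod 601)
303 * 284 = 86052 ≡ 109 (mod 601)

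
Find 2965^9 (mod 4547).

4364

9 in binary is 1001, i.e. 9 = 8 + 1.
2965^1 ≡ 2965 (mod 4547)
2965^2 ≡ 2965^2 = 8791225 ≡ 1874 (mod 4547)
2965^4 ≡ 1874^2 = 3511876 ≡ 1592 (mod 4547)
2965^8 ≡ 1592^2 = 2534464 ≡ 1785 (mod 4547)
2965^9 = 2965^8 · 2965^1 ≡ 1785 · 2965 (mod 4547).
1785 · 2965 = 5292525 ≡ 4364 (mod 4547).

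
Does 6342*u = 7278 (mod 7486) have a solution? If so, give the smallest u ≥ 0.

1021

gcd(6342, 7486) = 2, and 2 | 7278, so solutions exist.
Divide through by 2: 3171*u = 3639 (mod 3743).
3171⁻¹ ≡ 674 (mod 3743).
u ≡ 674*3639 ≡ 1021 (mod 3743).
The smallest non-negative solution is u = 1021.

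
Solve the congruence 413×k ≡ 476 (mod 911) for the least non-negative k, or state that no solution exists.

gcd(413, 911) = 1, so a unique solution mod 911 exists.
413⁻¹ ≡ 75 (mod 911).
k ≡ 75×476 ≡ 171 (mod 911).

171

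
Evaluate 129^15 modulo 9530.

15 in binary is 1111, i.e. 15 = 8 + 4 + 2 + 1.
129^1 ≡ 129 (mod 9530)
129^2 ≡ 129^2 = 16641 ≡ 7111 (mod 9530)
129^4 ≡ 7111^2 = 50566321 ≡ 141 (mod 9530)
129^8 ≡ 141^2 = 19881 ≡ 821 (mod 9530)
129^15 = 129^8 × 129^4 × 129^2 × 129^1 ≡ 821 × 141 × 7111 × 129 (mod 9530).
Accumulate the product:
821 × 141 = 115761 ≡ 1401
1401 × 7111 = 9962511 ≡ 3661
3661 × 129 = 472269 ≡ 5299

5299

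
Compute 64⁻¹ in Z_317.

317 = 4*64 + 61
64 = 1*61 + 3
61 = 20*3 + 1
3 = 3*1 + 0
gcd(64, 317) = 1, so the inverse exists.
Bézout: 1 = 21*317 − 104*64.
So 64⁻¹ ≡ −104 ≡ 213 (mod 317).

213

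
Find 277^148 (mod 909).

By square-and-multiply:
277^1 ≡ 277 (mod 909)
277^2 ≡ 277^2 = 76729 ≡ 373 (mod 909)
277^4 ≡ 373^2 = 139129 ≡ 52 (mod 909)
277^8 ≡ 52^2 = 2704 ≡ 886 (mod 909)
277^16 ≡ 886^2 = 784996 ≡ 529 (mod 909)
277^32 ≡ 529^2 = 279841 ≡ 778 (mod 909)
277^64 ≡ 778^2 = 605284 ≡ 799 (mod 909)
277^128 ≡ 799^2 = 638401 ≡ 283 (mod 909)
277^148 = 277^128 · 277^16 · 277^4 ≡ 283 · 529 · 52 (mod 909).
Accumulate the product:
283 · 529 = 149707 ≡ 631
631 · 52 = 32812 ≡ 88

88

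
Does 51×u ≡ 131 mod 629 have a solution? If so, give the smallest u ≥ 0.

gcd(51, 629) = 17, and 17 does not divide 131.
So the congruence has no solution.

no solution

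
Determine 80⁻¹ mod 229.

By the extended Euclidean algorithm:
229 = 2×80 + 69
80 = 1×69 + 11
69 = 6×11 + 3
11 = 3×3 + 2
3 = 1×2 + 1
2 = 2×1 + 0
gcd(80, 229) = 1, so the inverse exists.
Bézout: 1 = 29×229 − 83×80.
So 80⁻¹ ≡ −83 ≡ 146 (mod 229).

146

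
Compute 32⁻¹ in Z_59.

24

Apply the Euclidean algorithm and back-substitute:
59 = 1×32 + 27
32 = 1×27 + 5
27 = 5×5 + 2
5 = 2×2 + 1
2 = 2×1 + 0
gcd(32, 59) = 1, so the inverse exists.
Bézout: 1 = −13×59 + 24×32.
So 32⁻¹ ≡ 24 (mod 59).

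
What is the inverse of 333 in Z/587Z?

Apply the Euclidean algorithm and back-substitute:
587 = 1×333 + 254
333 = 1×254 + 79
254 = 3×79 + 17
79 = 4×17 + 11
17 = 1×11 + 6
11 = 1×6 + 5
6 = 1×5 + 1
5 = 5×1 + 0
gcd(333, 587) = 1, so the inverse exists.
Bézout: 1 = 59×587 − 104×333.
So 333⁻¹ ≡ −104 ≡ 483 (mod 587).

483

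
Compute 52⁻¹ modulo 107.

35

107 = 2*52 + 3
52 = 17*3 + 1
3 = 3*1 + 0
gcd(52, 107) = 1, so the inverse exists.
Back-substitute for 1:
1 = 1*52 − 17*3
  = −17*107 + 35*52
So 52⁻¹ ≡ 35 (mod 107).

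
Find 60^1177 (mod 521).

458

Using repeated squaring:
1177 in binary is 10010011001, i.e. 1177 = 1024 + 128 + 16 + 8 + 1.
60^1 ≡ 60 (mod 521)
60^2 ≡ 60^2 = 3600 ≡ 474 (mod 521)
60^4 ≡ 474^2 = 224676 ≡ 125 (mod 521)
60^8 ≡ 125^2 = 15625 ≡ 516 (mod 521)
60^16 ≡ 516^2 = 266256 ≡ 25 (mod 521)
60^32 ≡ 25^2 = 625 ≡ 104 (mod 521)
60^64 ≡ 104^2 = 10816 ≡ 396 (mod 521)
60^128 ≡ 396^2 = 156816 ≡ 516 (mod 521)
60^256 ≡ 516^2 = 266256 ≡ 25 (mod 521)
60^512 ≡ 25^2 = 625 ≡ 104 (mod 521)
60^1024 ≡ 104^2 = 10816 ≡ 396 (mod 521)
60^1177 = 60^1024 · 60^128 · 60^16 · 60^8 · 60^1 ≡ 396 · 516 · 25 · 516 · 60 (mod 521).
Accumulate the product:
396 · 516 = 204336 ≡ 104
104 · 25 = 2600 ≡ 516
516 · 516 = 266256 ≡ 25
25 · 60 = 1500 ≡ 458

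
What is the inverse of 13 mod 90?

7

Apply the Euclidean algorithm and back-substitute:
90 = 6*13 + 12
13 = 1*12 + 1
12 = 12*1 + 0
gcd(13, 90) = 1, so the inverse exists.
Back-substitute for 1:
1 = 1*13 − 1*12
  = −1*90 + 7*13
So 13⁻¹ ≡ 7 (mod 90).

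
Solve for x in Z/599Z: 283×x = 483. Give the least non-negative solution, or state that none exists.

gcd(283, 599) = 1, so a unique solution mod 599 exists.
283⁻¹ ≡ 127 (mod 599).
x ≡ 127×483 ≡ 243 (mod 599).

243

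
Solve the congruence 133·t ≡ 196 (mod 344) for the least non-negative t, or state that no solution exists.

92

gcd(133, 344) = 1, so a unique solution mod 344 exists.
133⁻¹ ≡ 269 (mod 344).
t ≡ 269·196 ≡ 92 (mod 344).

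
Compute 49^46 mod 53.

46

Compute successive squares:
46 in binary is 101110, i.e. 46 = 32 + 8 + 4 + 2.
49^1 ≡ 49 (mod 53)
49^2 ≡ 49^2 = 2401 ≡ 16 (mod 53)
49^4 ≡ 16^2 = 256 ≡ 44 (mod 53)
49^8 ≡ 44^2 = 1936 ≡ 28 (mod 53)
49^16 ≡ 28^2 = 784 ≡ 42 (mod 53)
49^32 ≡ 42^2 = 1764 ≡ 15 (mod 53)
49^46 = 49^32 * 49^8 * 49^4 * 49^2 ≡ 15 * 28 * 44 * 16 (mod 53).
Accumulate the product:
15 * 28 = 420 ≡ 49
49 * 44 = 2156 ≡ 36
36 * 16 = 576 ≡ 46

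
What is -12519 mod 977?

182

-12519 = -13·977 + 182, so -12519 ≡ 182 (mod 977).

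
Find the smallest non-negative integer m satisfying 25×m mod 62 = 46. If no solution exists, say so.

44

gcd(25, 62) = 1, so a unique solution mod 62 exists.
25⁻¹ ≡ 5 (mod 62).
m ≡ 5×46 ≡ 44 (mod 62).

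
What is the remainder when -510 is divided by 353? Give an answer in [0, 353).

-510 = -2*353 + 196, so -510 ≡ 196 (mod 353).

196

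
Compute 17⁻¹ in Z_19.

9

19 = 1*17 + 2
17 = 8*2 + 1
2 = 2*1 + 0
gcd(17, 19) = 1, so the inverse exists.
Back-substitute for 1:
1 = 1*17 − 8*2
  = −8*19 + 9*17
So 17⁻¹ ≡ 9 (mod 19).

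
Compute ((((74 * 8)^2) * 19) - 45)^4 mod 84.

49

74 * 8 = 592 ≡ 4 (mod 84)
(4)^2 ≡ 16 (mod 84)
16 * 19 = 304 ≡ 52 (mod 84)
52 - 45 = 7
(7)^4 ≡ 49 (mod 84)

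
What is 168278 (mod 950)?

168278 = 177·950 + 128, so 168278 ≡ 128 (mod 950).

128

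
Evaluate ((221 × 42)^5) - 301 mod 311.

208

221 × 42 = 9282 ≡ 263 (mod 311)
(263)^5 ≡ 198 (mod 311)
198 - 301 = -103 ≡ 208 (mod 311)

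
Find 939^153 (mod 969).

Using repeated squaring:
939^1 ≡ 939 (mod 969)
939^2 ≡ 939^2 = 881721 ≡ 900 (mod 969)
939^4 ≡ 900^2 = 810000 ≡ 885 (mod 969)
939^8 ≡ 885^2 = 783225 ≡ 273 (mod 969)
939^16 ≡ 273^2 = 74529 ≡ 885 (mod 969)
939^32 ≡ 885^2 = 783225 ≡ 273 (mod 969)
939^64 ≡ 273^2 = 74529 ≡ 885 (mod 969)
939^128 ≡ 885^2 = 783225 ≡ 273 (mod 969)
939^153 = 939^128 · 939^16 · 939^8 · 939^1 ≡ 273 · 885 · 273 · 939 (mod 969).
Accumulate the product:
273 · 885 = 241605 ≡ 324
324 · 273 = 88452 ≡ 273
273 · 939 = 256347 ≡ 531

531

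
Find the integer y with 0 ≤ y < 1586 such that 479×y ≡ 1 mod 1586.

By the extended Euclidean algorithm:
1586 = 3×479 + 149
479 = 3×149 + 32
149 = 4×32 + 21
32 = 1×21 + 11
21 = 1×11 + 10
11 = 1×10 + 1
10 = 10×1 + 0
gcd(479, 1586) = 1, so the inverse exists.
Back-substitute for 1:
1 = 1×11 − 1×10
  = −1×21 + 2×11
  = 2×32 − 3×21
  = −3×149 + 14×32
  = 14×479 − 45×149
  = −45×1586 + 149×479
So 479⁻¹ ≡ 149 (mod 1586).

149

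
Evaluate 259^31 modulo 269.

198

31 in binary is 11111, i.e. 31 = 16 + 8 + 4 + 2 + 1.
259^1 ≡ 259 (mod 269)
259^2 ≡ 259^2 = 67081 ≡ 100 (mod 269)
259^4 ≡ 100^2 = 10000 ≡ 47 (mod 269)
259^8 ≡ 47^2 = 2209 ≡ 57 (mod 269)
259^16 ≡ 57^2 = 3249 ≡ 21 (mod 269)
259^31 = 259^16 × 259^8 × 259^4 × 259^2 × 259^1 ≡ 21 × 57 × 47 × 100 × 259 (mod 269).
Accumulate the product:
21 × 57 = 1197 ≡ 121
121 × 47 = 5687 ≡ 38
38 × 100 = 3800 ≡ 34
34 × 259 = 8806 ≡ 198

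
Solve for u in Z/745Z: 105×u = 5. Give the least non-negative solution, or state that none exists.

gcd(105, 745) = 5, and 5 | 5, so solutions exist.
Divide through by 5: 21×u mod 149 = 1.
21⁻¹ ≡ 71 (mod 149).
u ≡ 71×1 ≡ 71 (mod 149).
The smallest non-negative solution is u = 71.

71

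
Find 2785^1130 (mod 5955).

4285

1130 in binary is 10001101010, i.e. 1130 = 1024 + 64 + 32 + 8 + 2.
2785^1 ≡ 2785 (mod 5955)
2785^2 ≡ 2785^2 = 7756225 ≡ 2815 (mod 5955)
2785^4 ≡ 2815^2 = 7924225 ≡ 4075 (mod 5955)
2785^8 ≡ 4075^2 = 16605625 ≡ 3085 (mod 5955)
2785^16 ≡ 3085^2 = 9517225 ≡ 1135 (mod 5955)
2785^32 ≡ 1135^2 = 1288225 ≡ 1945 (mod 5955)
2785^64 ≡ 1945^2 = 3783025 ≡ 1600 (mod 5955)
2785^128 ≡ 1600^2 = 2560000 ≡ 5305 (mod 5955)
2785^256 ≡ 5305^2 = 28143025 ≡ 5650 (mod 5955)
2785^512 ≡ 5650^2 = 31922500 ≡ 3700 (mod 5955)
2785^1024 ≡ 3700^2 = 13690000 ≡ 5410 (mod 5955)
2785^1130 = 2785^1024 × 2785^64 × 2785^32 × 2785^8 × 2785^2 ≡ 5410 × 1600 × 1945 × 3085 × 2815 (mod 5955).
Accumulate the product:
5410 × 1600 = 8656000 ≡ 3385
3385 × 1945 = 6583825 ≡ 3550
3550 × 3085 = 10951750 ≡ 505
505 × 2815 = 1421575 ≡ 4285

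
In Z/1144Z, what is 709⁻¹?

1144 = 1*709 + 435
709 = 1*435 + 274
435 = 1*274 + 161
274 = 1*161 + 113
161 = 1*113 + 48
113 = 2*48 + 17
48 = 2*17 + 14
17 = 1*14 + 3
14 = 4*3 + 2
3 = 1*2 + 1
2 = 2*1 + 0
gcd(709, 1144) = 1, so the inverse exists.
Bézout: 1 = −251*1144 + 405*709.
So 709⁻¹ ≡ 405 (mod 1144).

405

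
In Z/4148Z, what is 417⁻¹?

Apply the Euclidean algorithm and back-substitute:
4148 = 9*417 + 395
417 = 1*395 + 22
395 = 17*22 + 21
22 = 1*21 + 1
21 = 21*1 + 0
gcd(417, 4148) = 1, so the inverse exists.
Bézout: 1 = −19*4148 + 189*417.
So 417⁻¹ ≡ 189 (mod 4148).

189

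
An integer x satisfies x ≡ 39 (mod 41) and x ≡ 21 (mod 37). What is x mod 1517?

41⁻¹ mod 37: 41·28 ≡ 1 (mod 37), so 41⁻¹ ≡ 28.
x = 39 + 41·((21 − 39)·28 mod 37) = 39 + 41·14 = 613.

613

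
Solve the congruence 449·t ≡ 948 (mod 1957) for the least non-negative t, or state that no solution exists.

98

gcd(449, 1957) = 1, so a unique solution mod 1957 exists.
449⁻¹ ≡ 863 (mod 1957).
t ≡ 863·948 ≡ 98 (mod 1957).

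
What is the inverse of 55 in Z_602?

405

602 = 10·55 + 52
55 = 1·52 + 3
52 = 17·3 + 1
3 = 3·1 + 0
gcd(55, 602) = 1, so the inverse exists.
Bézout: 1 = 18·602 − 197·55.
So 55⁻¹ ≡ −197 ≡ 405 (mod 602).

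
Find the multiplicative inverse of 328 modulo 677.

677 = 2*328 + 21
328 = 15*21 + 13
21 = 1*13 + 8
13 = 1*8 + 5
8 = 1*5 + 3
5 = 1*3 + 2
3 = 1*2 + 1
2 = 2*1 + 0
gcd(328, 677) = 1, so the inverse exists.
Back-substitute for 1:
1 = 1*3 − 1*2
  = −1*5 + 2*3
  = 2*8 − 3*5
  = −3*13 + 5*8
  = 5*21 − 8*13
  = −8*328 + 125*21
  = 125*677 − 258*328
So 328⁻¹ ≡ −258 ≡ 419 (mod 677).

419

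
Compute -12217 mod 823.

128

-12217 = -15*823 + 128, so -12217 ≡ 128 (mod 823).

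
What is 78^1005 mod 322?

190

By square-and-multiply:
78^1 ≡ 78 (mod 322)
78^2 ≡ 78^2 = 6084 ≡ 288 (mod 322)
78^4 ≡ 288^2 = 82944 ≡ 190 (mod 322)
78^8 ≡ 190^2 = 36100 ≡ 36 (mod 322)
78^16 ≡ 36^2 = 1296 ≡ 8 (mod 322)
78^32 ≡ 8^2 = 64 (mod 322)
78^64 ≡ 64^2 = 4096 ≡ 232 (mod 322)
78^128 ≡ 232^2 = 53824 ≡ 50 (mod 322)
78^256 ≡ 50^2 = 2500 ≡ 246 (mod 322)
78^512 ≡ 246^2 = 60516 ≡ 302 (mod 322)
78^1005 = 78^512 * 78^256 * 78^128 * 78^64 * 78^32 * 78^8 * 78^4 * 78^1 ≡ 302 * 246 * 50 * 232 * 64 * 36 * 190 * 78 (mod 322).
Accumulate the product:
302 * 246 = 74292 ≡ 232
232 * 50 = 11600 ≡ 8
8 * 232 = 1856 ≡ 246
246 * 64 = 15744 ≡ 288
288 * 36 = 10368 ≡ 64
64 * 190 = 12160 ≡ 246
246 * 78 = 19188 ≡ 190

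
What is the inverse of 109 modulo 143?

143 = 1×109 + 34
109 = 3×34 + 7
34 = 4×7 + 6
7 = 1×6 + 1
6 = 6×1 + 0
gcd(109, 143) = 1, so the inverse exists.
Back-substitute for 1:
1 = 1×7 − 1×6
  = −1×34 + 5×7
  = 5×109 − 16×34
  = −16×143 + 21×109
So 109⁻¹ ≡ 21 (mod 143).

21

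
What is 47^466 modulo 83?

68

466 in binary is 111010010, i.e. 466 = 256 + 128 + 64 + 16 + 2.
47^1 ≡ 47 (mod 83)
47^2 ≡ 47^2 = 2209 ≡ 51 (mod 83)
47^4 ≡ 51^2 = 2601 ≡ 28 (mod 83)
47^8 ≡ 28^2 = 784 ≡ 37 (mod 83)
47^16 ≡ 37^2 = 1369 ≡ 41 (mod 83)
47^32 ≡ 41^2 = 1681 ≡ 21 (mod 83)
47^64 ≡ 21^2 = 441 ≡ 26 (mod 83)
47^128 ≡ 26^2 = 676 ≡ 12 (mod 83)
47^256 ≡ 12^2 = 144 ≡ 61 (mod 83)
47^466 = 47^256 · 47^128 · 47^64 · 47^16 · 47^2 ≡ 61 · 12 · 26 · 41 · 51 (mod 83).
Accumulate the product:
61 · 12 = 732 ≡ 68
68 · 26 = 1768 ≡ 25
25 · 41 = 1025 ≡ 29
29 · 51 = 1479 ≡ 68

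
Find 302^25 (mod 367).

33

Compute successive squares:
25 in binary is 11001, i.e. 25 = 16 + 8 + 1.
302^1 ≡ 302 (mod 367)
302^2 ≡ 302^2 = 91204 ≡ 188 (mod 367)
302^4 ≡ 188^2 = 35344 ≡ 112 (mod 367)
302^8 ≡ 112^2 = 12544 ≡ 66 (mod 367)
302^16 ≡ 66^2 = 4356 ≡ 319 (mod 367)
302^25 = 302^16 · 302^8 · 302^1 ≡ 319 · 66 · 302 (mod 367).
Accumulate the product:
319 · 66 = 21054 ≡ 135
135 · 302 = 40770 ≡ 33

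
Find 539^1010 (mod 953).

Compute successive squares:
1010 in binary is 1111110010, i.e. 1010 = 512 + 256 + 128 + 64 + 32 + 16 + 2.
539^1 ≡ 539 (mod 953)
539^2 ≡ 539^2 = 290521 ≡ 809 (mod 953)
539^4 ≡ 809^2 = 654481 ≡ 723 (mod 953)
539^8 ≡ 723^2 = 522729 ≡ 485 (mod 953)
539^16 ≡ 485^2 = 235225 ≡ 787 (mod 953)
539^32 ≡ 787^2 = 619369 ≡ 872 (mod 953)
539^64 ≡ 872^2 = 760384 ≡ 843 (mod 953)
539^128 ≡ 843^2 = 710649 ≡ 664 (mod 953)
539^256 ≡ 664^2 = 440896 ≡ 610 (mod 953)
539^512 ≡ 610^2 = 372100 ≡ 430 (mod 953)
539^1010 = 539^512 × 539^256 × 539^128 × 539^64 × 539^32 × 539^16 × 539^2 ≡ 430 × 610 × 664 × 843 × 872 × 787 × 809 (mod 953).
Accumulate the product:
430 × 610 = 262300 ≡ 225
225 × 664 = 149400 ≡ 732
732 × 843 = 617076 ≡ 485
485 × 872 = 422920 ≡ 741
741 × 787 = 583167 ≡ 884
884 × 809 = 715156 ≡ 406

406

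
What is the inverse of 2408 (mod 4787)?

4622

By the extended Euclidean algorithm:
4787 = 1×2408 + 2379
2408 = 1×2379 + 29
2379 = 82×29 + 1
29 = 29×1 + 0
gcd(2408, 4787) = 1, so the inverse exists.
Back-substitute for 1:
1 = 1×2379 − 82×29
  = −82×2408 + 83×2379
  = 83×4787 − 165×2408
So 2408⁻¹ ≡ −165 ≡ 4622 (mod 4787).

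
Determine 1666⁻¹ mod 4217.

2149

By the extended Euclidean algorithm:
4217 = 2·1666 + 885
1666 = 1·885 + 781
885 = 1·781 + 104
781 = 7·104 + 53
104 = 1·53 + 51
53 = 1·51 + 2
51 = 25·2 + 1
2 = 2·1 + 0
gcd(1666, 4217) = 1, so the inverse exists.
Bézout: 1 = 817·4217 − 2068·1666.
So 1666⁻¹ ≡ −2068 ≡ 2149 (mod 4217).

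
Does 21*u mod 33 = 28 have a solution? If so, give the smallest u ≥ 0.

gcd(21, 33) = 3, and 3 does not divide 28.
So the congruence has no solution.

no solution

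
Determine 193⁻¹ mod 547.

Apply the Euclidean algorithm and back-substitute:
547 = 2*193 + 161
193 = 1*161 + 32
161 = 5*32 + 1
32 = 32*1 + 0
gcd(193, 547) = 1, so the inverse exists.
Bézout: 1 = 6*547 − 17*193.
So 193⁻¹ ≡ −17 ≡ 530 (mod 547).

530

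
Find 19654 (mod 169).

50

19654 = 116·169 + 50, so 19654 ≡ 50 (mod 169).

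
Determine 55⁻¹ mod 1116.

487

Apply the Euclidean algorithm and back-substitute:
1116 = 20·55 + 16
55 = 3·16 + 7
16 = 2·7 + 2
7 = 3·2 + 1
2 = 2·1 + 0
gcd(55, 1116) = 1, so the inverse exists.
Back-substitute for 1:
1 = 1·7 − 3·2
  = −3·16 + 7·7
  = 7·55 − 24·16
  = −24·1116 + 487·55
So 55⁻¹ ≡ 487 (mod 1116).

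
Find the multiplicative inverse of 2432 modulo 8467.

8467 = 3·2432 + 1171
2432 = 2·1171 + 90
1171 = 13·90 + 1
90 = 90·1 + 0
gcd(2432, 8467) = 1, so the inverse exists.
Bézout: 1 = 27·8467 − 94·2432.
So 2432⁻¹ ≡ −94 ≡ 8373 (mod 8467).

8373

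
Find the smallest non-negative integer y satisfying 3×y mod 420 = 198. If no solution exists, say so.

gcd(3, 420) = 3, and 3 | 198, so solutions exist.
Divide through by 3: 1×y = 66 (mod 140).
1⁻¹ ≡ 1 (mod 140).
y ≡ 1×66 ≡ 66 (mod 140).
The smallest non-negative solution is y = 66.

66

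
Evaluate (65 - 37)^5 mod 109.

31

65 - 37 = 28
(28)^5 ≡ 31 (mod 109)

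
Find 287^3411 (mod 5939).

By square-and-multiply:
287^1 ≡ 287 (mod 5939)
287^2 ≡ 287^2 = 82369 ≡ 5162 (mod 5939)
287^4 ≡ 5162^2 = 26646244 ≡ 3890 (mod 5939)
287^8 ≡ 3890^2 = 15132100 ≡ 5467 (mod 5939)
287^16 ≡ 5467^2 = 29888089 ≡ 3041 (mod 5939)
287^32 ≡ 3041^2 = 9247681 ≡ 658 (mod 5939)
287^64 ≡ 658^2 = 432964 ≡ 5356 (mod 5939)
287^128 ≡ 5356^2 = 28686736 ≡ 1366 (mod 5939)
287^256 ≡ 1366^2 = 1865956 ≡ 1110 (mod 5939)
287^512 ≡ 1110^2 = 1232100 ≡ 2727 (mod 5939)
287^1024 ≡ 2727^2 = 7436529 ≡ 901 (mod 5939)
287^2048 ≡ 901^2 = 811801 ≡ 4097 (mod 5939)
287^3411 = 287^2048 * 287^1024 * 287^256 * 287^64 * 287^16 * 287^2 * 287^1 ≡ 4097 * 901 * 1110 * 5356 * 3041 * 5162 * 287 (mod 5939).
Accumulate the product:
4097 * 901 = 3691397 ≡ 3278
3278 * 1110 = 3638580 ≡ 3912
3912 * 5356 = 20952672 ≡ 5819
5819 * 3041 = 17695579 ≡ 3298
3298 * 5162 = 17024276 ≡ 3102
3102 * 287 = 890274 ≡ 5363

5363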